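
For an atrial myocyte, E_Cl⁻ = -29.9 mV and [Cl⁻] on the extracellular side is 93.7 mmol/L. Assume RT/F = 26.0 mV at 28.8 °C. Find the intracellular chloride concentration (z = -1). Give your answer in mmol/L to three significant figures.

Nernst: E = (26.0/-1) · ln([out]/[in]), so ln([out]/[in]) = -29.9 × -1 / 26.0 = 1.1500.
[out]/[in] = e^(1.1500) = 3.158.
[in] = 93.7 / 3.158 = 29.67 mmol/L.

29.7 mmol/L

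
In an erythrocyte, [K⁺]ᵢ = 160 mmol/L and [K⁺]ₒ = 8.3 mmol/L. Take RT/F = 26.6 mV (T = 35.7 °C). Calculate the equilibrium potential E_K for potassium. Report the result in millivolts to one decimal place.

-78.7 mV

E = (26.6/z) · ln([K⁺]_out/[K⁺]_in) with z = +1.
= (26.6/1) · ln(8.3/160) = 26.60 · ln(0.05188)
= 26.60 · (-2.9589) = -78.71 mV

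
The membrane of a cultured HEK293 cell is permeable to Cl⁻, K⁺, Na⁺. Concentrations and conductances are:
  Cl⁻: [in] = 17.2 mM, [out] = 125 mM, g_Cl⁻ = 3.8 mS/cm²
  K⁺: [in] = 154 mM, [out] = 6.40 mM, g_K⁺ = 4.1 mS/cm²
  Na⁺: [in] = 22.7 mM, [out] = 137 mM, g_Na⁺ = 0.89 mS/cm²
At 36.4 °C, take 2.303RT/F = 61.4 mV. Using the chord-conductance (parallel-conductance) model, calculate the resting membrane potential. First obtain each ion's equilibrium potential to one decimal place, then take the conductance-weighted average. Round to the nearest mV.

E_Cl⁻ = (61.4/-1)·log₁₀(125/17.2) = -52.9 mV
E_K⁺ = (61.4/1)·log₁₀(6.40/154) = -84.8 mV
E_Na⁺ = (61.4/1)·log₁₀(137/22.7) = 47.9 mV
Vm = (Σ gᵢEᵢ)/(Σ gᵢ) = (3.8·-52.9 + 4.1·-84.8 + 0.89·47.9) / (3.8 + 4.1 + 0.89)
= -506.07 / 8.79 = -57.57 mV

-58 mV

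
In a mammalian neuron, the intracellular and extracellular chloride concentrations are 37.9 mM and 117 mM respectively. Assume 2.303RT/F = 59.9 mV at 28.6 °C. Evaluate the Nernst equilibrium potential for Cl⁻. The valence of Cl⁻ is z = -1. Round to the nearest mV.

E = (59.9/z) · log₁₀([Cl⁻]_out/[Cl⁻]_in) with z = -1.
For an anion, dividing by z = -1 reverses the sign.
= (59.9/-1) · log₁₀(117/37.9) = -59.90 · log₁₀(3.087)
= -59.90 · (0.4895) = -29.32 mV

-29 mV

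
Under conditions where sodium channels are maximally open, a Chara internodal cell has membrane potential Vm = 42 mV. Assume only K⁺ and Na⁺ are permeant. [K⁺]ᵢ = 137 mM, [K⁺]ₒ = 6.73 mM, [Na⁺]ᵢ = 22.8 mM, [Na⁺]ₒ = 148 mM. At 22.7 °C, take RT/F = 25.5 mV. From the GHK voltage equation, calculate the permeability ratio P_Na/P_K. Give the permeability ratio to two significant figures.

Let α = P_Na/P_K. GHK: Vm = 25.5·ln[(Kₒ + α·Naₒ)/(Kᵢ + α·Naᵢ)].
e^(Vm/25.5) = e^(42.0/25.5) = 5.1917
So 5.1917·(Kᵢ + α·Naᵢ) = Kₒ + α·Naₒ → α = (5.1917·137.0 − 6.73) / (148.0 − 5.1917·22.8)
α = (711.3 − 6.73) / (148.0 − 118.4) = 704.5/29.63 = 23.78

24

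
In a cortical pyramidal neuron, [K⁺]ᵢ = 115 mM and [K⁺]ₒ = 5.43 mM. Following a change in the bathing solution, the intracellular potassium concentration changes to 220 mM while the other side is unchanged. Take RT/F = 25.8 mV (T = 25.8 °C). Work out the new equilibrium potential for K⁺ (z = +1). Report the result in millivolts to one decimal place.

After the shift: [K⁺]_out = 5.43, [K⁺]_in = 220 mM.
E_new = (25.8/1)·ln(5.43/220) = 25.80 · (-3.7017) = -95.50 mV

-95.5 mV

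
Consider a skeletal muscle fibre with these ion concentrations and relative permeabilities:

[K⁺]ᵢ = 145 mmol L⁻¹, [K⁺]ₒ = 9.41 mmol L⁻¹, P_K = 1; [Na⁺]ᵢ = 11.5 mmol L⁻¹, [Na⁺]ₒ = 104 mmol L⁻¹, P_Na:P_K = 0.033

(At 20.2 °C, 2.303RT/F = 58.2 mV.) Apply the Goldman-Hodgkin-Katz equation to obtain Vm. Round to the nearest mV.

-61 mV

Vm = 58.2 · log₁₀[(Σ P·[cation]ₒ + Σ P·[anion]ᵢ) / (Σ P·[cation]ᵢ + Σ P·[anion]ₒ)]
Numerator = 1×9.41 + 0.033×104 = 12.84
Denominator = 1×145 + 0.033×11.5 = 145.4
Vm = 58.2 · log₁₀(0.088334) = 58.2 × (-1.0539) = -61.34 mV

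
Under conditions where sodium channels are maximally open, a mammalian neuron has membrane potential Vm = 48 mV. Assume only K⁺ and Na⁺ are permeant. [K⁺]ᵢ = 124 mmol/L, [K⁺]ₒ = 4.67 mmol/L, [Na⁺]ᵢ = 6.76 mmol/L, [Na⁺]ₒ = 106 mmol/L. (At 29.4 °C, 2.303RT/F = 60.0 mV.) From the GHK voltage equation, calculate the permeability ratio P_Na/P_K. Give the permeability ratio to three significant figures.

Let α = P_Na/P_K. GHK: Vm = 60.0·log₁₀[(Kₒ + α·Naₒ)/(Kᵢ + α·Naᵢ)].
10^(Vm/60.0) = 10^(48.0/60.0) = 6.3096
So 6.3096·(Kᵢ + α·Naᵢ) = Kₒ + α·Naₒ → α = (6.3096·124.0 − 4.67) / (106.0 − 6.3096·6.76)
α = (782.4 − 4.67) / (106.0 − 42.65) = 777.7/63.35 = 12.28

12.3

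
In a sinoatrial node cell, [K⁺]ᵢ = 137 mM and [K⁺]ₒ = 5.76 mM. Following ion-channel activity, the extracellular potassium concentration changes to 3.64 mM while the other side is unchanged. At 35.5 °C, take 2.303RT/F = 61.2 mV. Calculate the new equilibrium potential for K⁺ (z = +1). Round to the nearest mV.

After the shift: [K⁺]_out = 3.64, [K⁺]_in = 137 mM.
E_new = (61.2/1)·log₁₀(3.64/137) = 61.20 · (-1.5756) = -96.43 mV

-96 mV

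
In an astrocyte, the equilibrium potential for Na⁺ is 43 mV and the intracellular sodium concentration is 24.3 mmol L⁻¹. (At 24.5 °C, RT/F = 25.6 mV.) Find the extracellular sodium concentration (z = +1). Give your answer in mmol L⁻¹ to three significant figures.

130 mmol L⁻¹

Nernst: E = (25.6/1) · ln([out]/[in]), so ln([out]/[in]) = 43.0 × 1 / 25.6 = 1.6797.
[out]/[in] = e^(1.6797) = 5.364.
[out] = 5.364 × 24.3 = 130.3 mmol L⁻¹.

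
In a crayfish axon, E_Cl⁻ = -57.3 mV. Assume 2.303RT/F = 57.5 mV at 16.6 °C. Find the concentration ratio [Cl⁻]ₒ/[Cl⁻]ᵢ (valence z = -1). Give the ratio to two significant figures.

log₁₀([out]/[in]) = E·z/(57.5) = -57.3 × -1 / 57.5 = 0.9965
[out]/[in] = 10^(0.9965) = 9.92

9.9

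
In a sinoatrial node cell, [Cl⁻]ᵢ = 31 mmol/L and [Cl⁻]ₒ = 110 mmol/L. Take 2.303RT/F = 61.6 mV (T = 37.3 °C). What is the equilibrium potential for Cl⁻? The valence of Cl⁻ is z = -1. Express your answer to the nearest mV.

E = (61.6/z) · log₁₀([Cl⁻]_out/[Cl⁻]_in) with z = -1.
For an anion, dividing by z = -1 reverses the sign.
= (61.6/-1) · log₁₀(110/31) = -61.60 · log₁₀(3.548)
= -61.60 · (0.5500) = -33.88 mV

-34 mV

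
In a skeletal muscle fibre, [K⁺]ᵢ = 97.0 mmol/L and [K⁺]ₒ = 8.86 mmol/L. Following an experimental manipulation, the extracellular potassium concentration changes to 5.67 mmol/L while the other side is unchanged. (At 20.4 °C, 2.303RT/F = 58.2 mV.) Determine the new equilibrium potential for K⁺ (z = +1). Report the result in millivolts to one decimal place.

-71.8 mV

After the shift: [K⁺]_out = 5.67, [K⁺]_in = 97.0 mmol/L.
E_new = (58.2/1)·log₁₀(5.67/97.0) = 58.20 · (-1.2332) = -71.77 mV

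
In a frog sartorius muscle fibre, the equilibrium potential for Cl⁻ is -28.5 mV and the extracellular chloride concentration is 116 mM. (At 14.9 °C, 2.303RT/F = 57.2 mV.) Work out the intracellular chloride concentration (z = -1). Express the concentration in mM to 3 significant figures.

36.8 mM

Nernst: E = (57.2/-1) · log₁₀([out]/[in]), so log₁₀([out]/[in]) = -28.5 × -1 / 57.2 = 0.4983.
[out]/[in] = 10^(0.4983) = 3.15.
[in] = 116 / 3.15 = 36.83 mM.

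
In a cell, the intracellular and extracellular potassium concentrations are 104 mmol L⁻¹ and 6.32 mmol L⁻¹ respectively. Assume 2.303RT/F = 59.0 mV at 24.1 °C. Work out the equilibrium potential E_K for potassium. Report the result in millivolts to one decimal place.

-71.8 mV

E = (59.0/z) · log₁₀([K⁺]_out/[K⁺]_in) with z = +1.
= (59.0/1) · log₁₀(6.32/104) = 59.00 · log₁₀(0.06077)
= 59.00 · (-1.2163) = -71.76 mV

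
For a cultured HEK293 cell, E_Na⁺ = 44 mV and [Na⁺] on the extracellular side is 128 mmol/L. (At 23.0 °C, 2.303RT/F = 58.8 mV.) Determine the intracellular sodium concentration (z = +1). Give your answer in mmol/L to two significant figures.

Nernst: E = (58.8/1) · log₁₀([out]/[in]), so log₁₀([out]/[in]) = 44.0 × 1 / 58.8 = 0.7483.
[out]/[in] = 10^(0.7483) = 5.601.
[in] = 128 / 5.601 = 22.85 mmol/L.

23 mmol/L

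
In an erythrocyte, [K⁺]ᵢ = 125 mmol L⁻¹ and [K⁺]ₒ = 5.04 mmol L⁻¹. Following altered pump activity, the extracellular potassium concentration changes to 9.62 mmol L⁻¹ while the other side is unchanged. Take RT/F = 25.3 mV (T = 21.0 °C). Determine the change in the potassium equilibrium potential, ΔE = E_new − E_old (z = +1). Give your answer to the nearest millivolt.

E_old = (25.3/1)·ln(5.04/125) = -81.24 mV
E_new = (25.3/1)·ln(9.62/125) = -64.88 mV
ΔE = -64.88 − (-81.24) = 16.35 mV

16 mV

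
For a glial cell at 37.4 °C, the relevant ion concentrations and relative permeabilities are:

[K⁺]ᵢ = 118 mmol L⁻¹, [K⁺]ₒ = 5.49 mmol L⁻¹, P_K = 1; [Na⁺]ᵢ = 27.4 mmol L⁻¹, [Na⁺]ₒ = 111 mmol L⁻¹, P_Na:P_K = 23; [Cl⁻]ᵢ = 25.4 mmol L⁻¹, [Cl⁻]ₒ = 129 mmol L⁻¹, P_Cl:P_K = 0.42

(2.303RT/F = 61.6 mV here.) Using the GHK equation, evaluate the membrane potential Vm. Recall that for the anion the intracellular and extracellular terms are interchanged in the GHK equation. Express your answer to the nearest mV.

Vm = 61.6 · log₁₀[(Σ P·[cation]ₒ + Σ P·[anion]ᵢ) / (Σ P·[cation]ᵢ + Σ P·[anion]ₒ)]
Numerator = 1×5.49 + 23×111 + 0.42×25.4 = 2569
Denominator = 1×118 + 23×27.4 + 0.42×129 = 802.4
Vm = 61.6 · log₁₀(3.2019) = 61.6 × (0.5054) = 31.13 mV

31 mV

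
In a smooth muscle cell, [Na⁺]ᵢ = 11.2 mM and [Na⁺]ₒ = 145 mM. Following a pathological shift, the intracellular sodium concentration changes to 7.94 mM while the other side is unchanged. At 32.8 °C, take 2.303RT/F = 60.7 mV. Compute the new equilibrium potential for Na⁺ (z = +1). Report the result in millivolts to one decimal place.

After the shift: [Na⁺]_out = 145, [Na⁺]_in = 7.94 mM.
E_new = (60.7/1)·log₁₀(145/7.94) = 60.70 · (1.2615) = 76.58 mV

76.6 mV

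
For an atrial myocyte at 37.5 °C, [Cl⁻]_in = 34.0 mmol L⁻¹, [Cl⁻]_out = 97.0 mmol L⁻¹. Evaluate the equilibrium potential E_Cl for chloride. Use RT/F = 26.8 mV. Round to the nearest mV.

-28 mV

E = (26.8/z) · ln([Cl⁻]_out/[Cl⁻]_in) with z = -1.
For an anion, dividing by z = -1 reverses the sign.
= (26.8/-1) · ln(97.0/34.0) = -26.80 · ln(2.853)
= -26.80 · (1.0484) = -28.10 mV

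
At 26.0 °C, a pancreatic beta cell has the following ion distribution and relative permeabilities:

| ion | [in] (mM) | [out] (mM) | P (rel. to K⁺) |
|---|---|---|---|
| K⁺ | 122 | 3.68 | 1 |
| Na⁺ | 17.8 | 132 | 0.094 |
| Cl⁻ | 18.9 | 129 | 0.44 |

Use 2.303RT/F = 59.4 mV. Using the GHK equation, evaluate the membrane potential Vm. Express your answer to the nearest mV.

-52 mV

Vm = 59.4 · log₁₀[(Σ P·[cation]ₒ + Σ P·[anion]ᵢ) / (Σ P·[cation]ᵢ + Σ P·[anion]ₒ)]
Numerator = 1×3.68 + 0.094×132 + 0.44×18.9 = 24.4
Denominator = 1×122 + 0.094×17.8 + 0.44×129 = 180.4
Vm = 59.4 · log₁₀(0.13525) = 59.4 × (-0.8689) = -51.61 mV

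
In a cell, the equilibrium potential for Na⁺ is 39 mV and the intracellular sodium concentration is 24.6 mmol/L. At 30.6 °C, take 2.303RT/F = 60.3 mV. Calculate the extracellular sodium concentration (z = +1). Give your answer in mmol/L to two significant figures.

110 mmol/L

Nernst: E = (60.3/1) · log₁₀([out]/[in]), so log₁₀([out]/[in]) = 39.0 × 1 / 60.3 = 0.6468.
[out]/[in] = 10^(0.6468) = 4.434.
[out] = 4.434 × 24.6 = 109.1 mmol/L.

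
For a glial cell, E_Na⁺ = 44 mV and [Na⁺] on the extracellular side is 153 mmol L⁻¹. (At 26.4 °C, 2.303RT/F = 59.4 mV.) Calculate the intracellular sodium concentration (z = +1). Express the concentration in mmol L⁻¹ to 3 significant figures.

Nernst: E = (59.4/1) · log₁₀([out]/[in]), so log₁₀([out]/[in]) = 44.0 × 1 / 59.4 = 0.7407.
[out]/[in] = 10^(0.7407) = 5.505.
[in] = 153 / 5.505 = 27.79 mmol L⁻¹.

27.8 mmol L⁻¹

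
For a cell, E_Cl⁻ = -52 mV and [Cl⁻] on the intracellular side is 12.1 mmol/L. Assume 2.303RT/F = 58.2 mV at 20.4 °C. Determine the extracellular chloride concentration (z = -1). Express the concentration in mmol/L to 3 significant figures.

94.7 mmol/L

Nernst: E = (58.2/-1) · log₁₀([out]/[in]), so log₁₀([out]/[in]) = -52.0 × -1 / 58.2 = 0.8935.
[out]/[in] = 10^(0.8935) = 7.825.
[out] = 7.825 × 12.1 = 94.68 mmol/L.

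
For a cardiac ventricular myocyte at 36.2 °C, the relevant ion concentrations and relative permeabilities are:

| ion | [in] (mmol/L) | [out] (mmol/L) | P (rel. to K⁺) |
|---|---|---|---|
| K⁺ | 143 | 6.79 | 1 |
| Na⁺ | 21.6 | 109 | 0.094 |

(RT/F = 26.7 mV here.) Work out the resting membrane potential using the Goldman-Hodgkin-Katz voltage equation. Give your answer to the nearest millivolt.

-57 mV

Vm = 26.7 · ln[(Σ P·[cation]ₒ + Σ P·[anion]ᵢ) / (Σ P·[cation]ᵢ + Σ P·[anion]ₒ)]
Numerator = 1×6.79 + 0.094×109 = 17.04
Denominator = 1×143 + 0.094×21.6 = 145
Vm = 26.7 · ln(0.11747) = 26.7 × (-2.1416) = -57.18 mV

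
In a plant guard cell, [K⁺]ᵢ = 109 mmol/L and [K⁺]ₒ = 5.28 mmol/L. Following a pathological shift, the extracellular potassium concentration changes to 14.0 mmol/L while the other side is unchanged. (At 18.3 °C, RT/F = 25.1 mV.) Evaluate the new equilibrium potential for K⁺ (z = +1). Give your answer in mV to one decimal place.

-51.5 mV

After the shift: [K⁺]_out = 14.0, [K⁺]_in = 109 mmol/L.
E_new = (25.1/1)·ln(14.0/109) = 25.10 · (-2.0523) = -51.51 mV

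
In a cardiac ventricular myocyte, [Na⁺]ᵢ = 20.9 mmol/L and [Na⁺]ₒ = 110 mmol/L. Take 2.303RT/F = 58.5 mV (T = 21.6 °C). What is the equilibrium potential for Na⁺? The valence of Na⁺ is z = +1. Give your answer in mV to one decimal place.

42.2 mV

E = (58.5/z) · log₁₀([Na⁺]_out/[Na⁺]_in) with z = +1.
= (58.5/1) · log₁₀(110/20.9) = 58.50 · log₁₀(5.263)
= 58.50 · (0.7212) = 42.19 mV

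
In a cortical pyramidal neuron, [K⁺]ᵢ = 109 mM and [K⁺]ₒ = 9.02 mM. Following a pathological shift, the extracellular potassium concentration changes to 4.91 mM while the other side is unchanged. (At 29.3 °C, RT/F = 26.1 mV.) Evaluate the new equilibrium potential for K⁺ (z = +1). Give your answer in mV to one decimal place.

-80.9 mV

After the shift: [K⁺]_out = 4.91, [K⁺]_in = 109 mM.
E_new = (26.1/1)·ln(4.91/109) = 26.10 · (-3.1001) = -80.91 mV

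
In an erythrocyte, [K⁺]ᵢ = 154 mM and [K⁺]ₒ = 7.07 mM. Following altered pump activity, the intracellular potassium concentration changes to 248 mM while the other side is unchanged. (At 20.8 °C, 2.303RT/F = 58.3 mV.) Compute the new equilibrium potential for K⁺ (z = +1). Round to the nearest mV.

After the shift: [K⁺]_out = 7.07, [K⁺]_in = 248 mM.
E_new = (58.3/1)·log₁₀(7.07/248) = 58.30 · (-1.5450) = -90.08 mV

-90 mV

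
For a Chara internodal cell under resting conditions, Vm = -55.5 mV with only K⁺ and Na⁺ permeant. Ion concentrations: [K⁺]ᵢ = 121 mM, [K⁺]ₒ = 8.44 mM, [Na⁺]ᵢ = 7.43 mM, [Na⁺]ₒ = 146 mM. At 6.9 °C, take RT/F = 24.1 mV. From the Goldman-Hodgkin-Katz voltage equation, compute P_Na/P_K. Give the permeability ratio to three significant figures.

0.0252

Let α = P_Na/P_K. GHK: Vm = 24.1·ln[(Kₒ + α·Naₒ)/(Kᵢ + α·Naᵢ)].
e^(Vm/24.1) = e^(-55.5/24.1) = 0.099968
So 0.099968·(Kᵢ + α·Naᵢ) = Kₒ + α·Naₒ → α = (0.099968·121.0 − 8.44) / (146.0 − 0.099968·7.43)
α = (12.1 − 8.44) / (146.0 − 0.7428) = 3.656/145.3 = 0.02517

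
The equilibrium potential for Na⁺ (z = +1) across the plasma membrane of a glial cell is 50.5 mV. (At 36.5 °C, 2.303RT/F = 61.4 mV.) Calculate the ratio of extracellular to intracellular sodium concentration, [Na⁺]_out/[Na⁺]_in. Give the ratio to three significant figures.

6.64

log₁₀([out]/[in]) = E·z/(61.4) = 50.5 × 1 / 61.4 = 0.8225
[out]/[in] = 10^(0.8225) = 6.645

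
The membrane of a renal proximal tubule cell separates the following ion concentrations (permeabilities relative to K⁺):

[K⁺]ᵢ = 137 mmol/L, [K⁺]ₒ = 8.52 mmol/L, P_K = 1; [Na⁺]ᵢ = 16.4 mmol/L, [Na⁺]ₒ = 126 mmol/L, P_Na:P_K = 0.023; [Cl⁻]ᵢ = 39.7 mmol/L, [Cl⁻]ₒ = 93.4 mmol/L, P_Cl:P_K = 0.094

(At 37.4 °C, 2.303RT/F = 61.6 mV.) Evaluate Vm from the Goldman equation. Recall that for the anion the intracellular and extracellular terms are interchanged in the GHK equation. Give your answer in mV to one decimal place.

Vm = 61.6 · log₁₀[(Σ P·[cation]ₒ + Σ P·[anion]ᵢ) / (Σ P·[cation]ᵢ + Σ P·[anion]ₒ)]
Numerator = 1×8.52 + 0.023×126 + 0.094×39.7 = 15.15
Denominator = 1×137 + 0.023×16.4 + 0.094×93.4 = 146.2
Vm = 61.6 · log₁₀(0.10365) = 61.6 × (-0.9844) = -60.64 mV

-60.6 mV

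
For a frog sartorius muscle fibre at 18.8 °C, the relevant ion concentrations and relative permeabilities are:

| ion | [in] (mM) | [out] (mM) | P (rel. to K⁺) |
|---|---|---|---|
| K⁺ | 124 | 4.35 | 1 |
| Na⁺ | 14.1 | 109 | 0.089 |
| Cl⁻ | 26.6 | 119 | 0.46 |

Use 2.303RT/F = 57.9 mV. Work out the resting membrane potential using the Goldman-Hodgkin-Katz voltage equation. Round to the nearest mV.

-48 mV

Vm = 57.9 · log₁₀[(Σ P·[cation]ₒ + Σ P·[anion]ᵢ) / (Σ P·[cation]ᵢ + Σ P·[anion]ₒ)]
Numerator = 1×4.35 + 0.089×109 + 0.46×26.6 = 26.29
Denominator = 1×124 + 0.089×14.1 + 0.46×119 = 180
Vm = 57.9 · log₁₀(0.14604) = 57.9 × (-0.8355) = -48.38 mV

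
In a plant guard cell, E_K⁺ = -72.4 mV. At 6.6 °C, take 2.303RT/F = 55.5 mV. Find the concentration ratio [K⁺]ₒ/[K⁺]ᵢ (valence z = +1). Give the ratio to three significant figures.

0.0496

log₁₀([out]/[in]) = E·z/(55.5) = -72.4 × 1 / 55.5 = -1.3045
[out]/[in] = 10^(-1.3045) = 0.0496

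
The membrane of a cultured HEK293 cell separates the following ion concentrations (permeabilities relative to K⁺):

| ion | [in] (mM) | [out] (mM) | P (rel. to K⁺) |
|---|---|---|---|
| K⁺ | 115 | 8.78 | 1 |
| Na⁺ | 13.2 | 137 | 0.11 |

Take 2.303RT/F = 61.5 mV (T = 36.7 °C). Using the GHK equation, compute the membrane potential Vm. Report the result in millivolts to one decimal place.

Vm = 61.5 · log₁₀[(Σ P·[cation]ₒ + Σ P·[anion]ᵢ) / (Σ P·[cation]ᵢ + Σ P·[anion]ₒ)]
Numerator = 1×8.78 + 0.11×137 = 23.85
Denominator = 1×115 + 0.11×13.2 = 116.5
Vm = 61.5 · log₁₀(0.20481) = 61.5 × (-0.6887) = -42.35 mV

-42.4 mV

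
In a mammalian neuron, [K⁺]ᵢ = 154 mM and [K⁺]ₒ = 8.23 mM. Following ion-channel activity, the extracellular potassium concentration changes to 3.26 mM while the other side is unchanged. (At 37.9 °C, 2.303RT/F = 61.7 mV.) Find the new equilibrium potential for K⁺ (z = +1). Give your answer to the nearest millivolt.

-103 mV

After the shift: [K⁺]_out = 3.26, [K⁺]_in = 154 mM.
E_new = (61.7/1)·log₁₀(3.26/154) = 61.70 · (-1.6743) = -103.30 mV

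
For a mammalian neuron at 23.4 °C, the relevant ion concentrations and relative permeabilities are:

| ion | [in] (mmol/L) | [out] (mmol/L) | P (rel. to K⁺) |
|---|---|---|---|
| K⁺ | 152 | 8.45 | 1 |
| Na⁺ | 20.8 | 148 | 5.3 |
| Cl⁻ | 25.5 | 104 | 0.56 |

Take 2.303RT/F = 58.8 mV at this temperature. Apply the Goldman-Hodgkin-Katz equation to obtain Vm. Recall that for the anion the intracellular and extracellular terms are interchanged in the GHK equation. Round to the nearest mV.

24 mV

Vm = 58.8 · log₁₀[(Σ P·[cation]ₒ + Σ P·[anion]ᵢ) / (Σ P·[cation]ᵢ + Σ P·[anion]ₒ)]
Numerator = 1×8.45 + 5.3×148 + 0.56×25.5 = 807.1
Denominator = 1×152 + 5.3×20.8 + 0.56×104 = 320.5
Vm = 58.8 · log₁₀(2.5185) = 58.8 × (0.4011) = 23.59 mV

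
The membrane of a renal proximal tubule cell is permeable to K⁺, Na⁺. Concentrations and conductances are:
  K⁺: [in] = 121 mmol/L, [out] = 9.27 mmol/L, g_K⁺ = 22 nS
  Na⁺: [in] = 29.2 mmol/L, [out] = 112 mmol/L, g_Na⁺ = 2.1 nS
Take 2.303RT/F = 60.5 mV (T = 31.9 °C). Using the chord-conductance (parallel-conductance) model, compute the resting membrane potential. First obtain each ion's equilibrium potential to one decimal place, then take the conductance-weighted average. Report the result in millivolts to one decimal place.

-58.5 mV

E_K⁺ = (60.5/1)·log₁₀(9.27/121) = -67.5 mV
E_Na⁺ = (60.5/1)·log₁₀(112/29.2) = 35.3 mV
Vm = (Σ gᵢEᵢ)/(Σ gᵢ) = (22·-67.5 + 2.1·35.3) / (22 + 2.1)
= -1410.87 / 24.1 = -58.54 mV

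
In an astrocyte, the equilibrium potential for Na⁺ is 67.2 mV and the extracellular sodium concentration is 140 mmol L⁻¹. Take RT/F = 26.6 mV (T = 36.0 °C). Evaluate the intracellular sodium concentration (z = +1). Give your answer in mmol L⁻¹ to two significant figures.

Nernst: E = (26.6/1) · ln([out]/[in]), so ln([out]/[in]) = 67.2 × 1 / 26.6 = 2.5263.
[out]/[in] = e^(2.5263) = 12.51.
[in] = 140 / 12.51 = 11.19 mmol L⁻¹.

11 mmol L⁻¹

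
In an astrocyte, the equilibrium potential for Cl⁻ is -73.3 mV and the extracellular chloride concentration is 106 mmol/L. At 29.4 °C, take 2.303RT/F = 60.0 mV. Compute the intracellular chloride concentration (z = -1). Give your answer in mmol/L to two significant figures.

6.4 mmol/L

Nernst: E = (60.0/-1) · log₁₀([out]/[in]), so log₁₀([out]/[in]) = -73.3 × -1 / 60.0 = 1.2217.
[out]/[in] = 10^(1.2217) = 16.66.
[in] = 106 / 16.66 = 6.363 mmol/L.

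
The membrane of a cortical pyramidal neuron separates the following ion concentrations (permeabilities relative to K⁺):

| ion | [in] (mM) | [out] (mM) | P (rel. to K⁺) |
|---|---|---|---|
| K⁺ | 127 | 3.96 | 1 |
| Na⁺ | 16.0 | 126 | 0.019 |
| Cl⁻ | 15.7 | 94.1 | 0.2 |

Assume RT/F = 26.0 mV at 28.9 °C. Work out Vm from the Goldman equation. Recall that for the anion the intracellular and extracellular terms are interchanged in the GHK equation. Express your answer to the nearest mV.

-71 mV

Vm = 26.0 · ln[(Σ P·[cation]ₒ + Σ P·[anion]ᵢ) / (Σ P·[cation]ᵢ + Σ P·[anion]ₒ)]
Numerator = 1×3.96 + 0.019×126 + 0.2×15.7 = 9.494
Denominator = 1×127 + 0.019×16.0 + 0.2×94.1 = 146.1
Vm = 26.0 · ln(0.064972) = 26.0 × (-2.7338) = -71.08 mV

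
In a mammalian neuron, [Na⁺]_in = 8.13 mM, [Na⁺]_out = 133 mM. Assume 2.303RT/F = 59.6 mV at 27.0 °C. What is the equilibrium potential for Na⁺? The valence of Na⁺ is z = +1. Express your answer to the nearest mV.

E = (59.6/z) · log₁₀([Na⁺]_out/[Na⁺]_in) with z = +1.
= (59.6/1) · log₁₀(133/8.13) = 59.60 · log₁₀(16.36)
= 59.60 · (1.2138) = 72.34 mV

72 mV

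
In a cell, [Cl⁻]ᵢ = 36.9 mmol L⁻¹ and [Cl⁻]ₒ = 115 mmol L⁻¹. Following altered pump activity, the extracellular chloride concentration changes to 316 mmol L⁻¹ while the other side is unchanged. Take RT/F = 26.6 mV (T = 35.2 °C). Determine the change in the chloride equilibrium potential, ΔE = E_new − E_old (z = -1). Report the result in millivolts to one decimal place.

-26.9 mV

E_old = (26.6/-1)·ln(115/36.9) = -30.24 mV
E_new = (26.6/-1)·ln(316/36.9) = -57.12 mV
ΔE = -57.12 − (-30.24) = -26.89 mV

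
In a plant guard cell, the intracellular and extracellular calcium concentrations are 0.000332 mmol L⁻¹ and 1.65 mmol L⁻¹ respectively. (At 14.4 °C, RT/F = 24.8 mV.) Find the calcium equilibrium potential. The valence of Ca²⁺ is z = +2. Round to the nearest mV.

E = (24.8/z) · ln([Ca²⁺]_out/[Ca²⁺]_in) with z = +2.
= (24.8/2) · ln(1.65/0.000332) = 12.40 · ln(4970)
= 12.40 · (8.5112) = 105.54 mV

106 mV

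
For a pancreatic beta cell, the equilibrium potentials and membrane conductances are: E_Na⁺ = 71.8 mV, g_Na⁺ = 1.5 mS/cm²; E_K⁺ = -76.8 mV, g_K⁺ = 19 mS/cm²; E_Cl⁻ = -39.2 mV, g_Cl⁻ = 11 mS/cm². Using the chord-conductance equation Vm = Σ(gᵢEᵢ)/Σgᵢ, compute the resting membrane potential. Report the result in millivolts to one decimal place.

Σ gᵢEᵢ = 1.5·(71.8) + 19·(-76.8) + 11·(-39.2) = -1782.70
Σ gᵢ = 1.5 + 19 + 11 = 31.5
Vm = -1782.70 / 31.5 = -56.59 mV

-56.6 mV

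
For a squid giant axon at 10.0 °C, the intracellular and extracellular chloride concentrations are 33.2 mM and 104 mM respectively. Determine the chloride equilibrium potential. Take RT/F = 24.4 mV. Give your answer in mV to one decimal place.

-27.9 mV

E = (24.4/z) · ln([Cl⁻]_out/[Cl⁻]_in) with z = -1.
For an anion, dividing by z = -1 reverses the sign.
= (24.4/-1) · ln(104/33.2) = -24.40 · ln(3.133)
= -24.40 · (1.1418) = -27.86 mV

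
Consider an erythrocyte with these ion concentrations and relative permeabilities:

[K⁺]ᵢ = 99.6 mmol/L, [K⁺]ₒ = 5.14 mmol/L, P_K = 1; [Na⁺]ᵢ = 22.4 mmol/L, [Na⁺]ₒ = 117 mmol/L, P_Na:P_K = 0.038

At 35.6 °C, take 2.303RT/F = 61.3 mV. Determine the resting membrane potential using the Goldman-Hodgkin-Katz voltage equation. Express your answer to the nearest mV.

-63 mV

Vm = 61.3 · log₁₀[(Σ P·[cation]ₒ + Σ P·[anion]ᵢ) / (Σ P·[cation]ᵢ + Σ P·[anion]ₒ)]
Numerator = 1×5.14 + 0.038×117 = 9.586
Denominator = 1×99.6 + 0.038×22.4 = 100.5
Vm = 61.3 · log₁₀(0.095429) = 61.3 × (-1.0203) = -62.55 mV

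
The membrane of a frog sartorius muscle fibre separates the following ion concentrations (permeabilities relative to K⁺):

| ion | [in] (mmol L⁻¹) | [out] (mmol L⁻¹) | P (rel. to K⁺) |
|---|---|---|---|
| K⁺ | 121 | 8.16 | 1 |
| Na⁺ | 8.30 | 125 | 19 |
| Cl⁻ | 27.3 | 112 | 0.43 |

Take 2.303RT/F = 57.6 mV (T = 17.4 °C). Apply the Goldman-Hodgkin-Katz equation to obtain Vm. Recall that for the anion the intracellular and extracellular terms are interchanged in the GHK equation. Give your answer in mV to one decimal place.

Vm = 57.6 · log₁₀[(Σ P·[cation]ₒ + Σ P·[anion]ᵢ) / (Σ P·[cation]ᵢ + Σ P·[anion]ₒ)]
Numerator = 1×8.16 + 19×125 + 0.43×27.3 = 2395
Denominator = 1×121 + 19×8.30 + 0.43×112 = 326.9
Vm = 57.6 · log₁₀(7.327) = 57.6 × (0.8649) = 49.82 mV

49.8 mV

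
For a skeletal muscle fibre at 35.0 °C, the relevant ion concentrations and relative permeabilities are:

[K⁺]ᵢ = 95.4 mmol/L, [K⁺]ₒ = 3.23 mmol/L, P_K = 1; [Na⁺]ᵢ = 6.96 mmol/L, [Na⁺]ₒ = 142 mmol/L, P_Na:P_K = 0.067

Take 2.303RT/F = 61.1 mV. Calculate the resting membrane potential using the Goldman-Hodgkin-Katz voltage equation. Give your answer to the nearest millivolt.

Vm = 61.1 · log₁₀[(Σ P·[cation]ₒ + Σ P·[anion]ᵢ) / (Σ P·[cation]ᵢ + Σ P·[anion]ₒ)]
Numerator = 1×3.23 + 0.067×142 = 12.74
Denominator = 1×95.4 + 0.067×6.96 = 95.87
Vm = 61.1 · log₁₀(0.13294) = 61.1 × (-0.8764) = -53.55 mV

-54 mV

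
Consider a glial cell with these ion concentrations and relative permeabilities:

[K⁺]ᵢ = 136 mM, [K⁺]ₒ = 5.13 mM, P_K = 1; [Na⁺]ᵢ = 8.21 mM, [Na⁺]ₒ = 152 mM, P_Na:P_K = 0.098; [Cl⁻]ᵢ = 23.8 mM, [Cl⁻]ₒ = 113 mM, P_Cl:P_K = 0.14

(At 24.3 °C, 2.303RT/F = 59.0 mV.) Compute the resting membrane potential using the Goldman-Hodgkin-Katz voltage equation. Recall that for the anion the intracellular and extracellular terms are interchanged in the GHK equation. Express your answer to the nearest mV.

Vm = 59.0 · log₁₀[(Σ P·[cation]ₒ + Σ P·[anion]ᵢ) / (Σ P·[cation]ᵢ + Σ P·[anion]ₒ)]
Numerator = 1×5.13 + 0.098×152 + 0.14×23.8 = 23.36
Denominator = 1×136 + 0.098×8.21 + 0.14×113 = 152.6
Vm = 59.0 · log₁₀(0.15304) = 59.0 × (-0.8152) = -48.10 mV

-48 mV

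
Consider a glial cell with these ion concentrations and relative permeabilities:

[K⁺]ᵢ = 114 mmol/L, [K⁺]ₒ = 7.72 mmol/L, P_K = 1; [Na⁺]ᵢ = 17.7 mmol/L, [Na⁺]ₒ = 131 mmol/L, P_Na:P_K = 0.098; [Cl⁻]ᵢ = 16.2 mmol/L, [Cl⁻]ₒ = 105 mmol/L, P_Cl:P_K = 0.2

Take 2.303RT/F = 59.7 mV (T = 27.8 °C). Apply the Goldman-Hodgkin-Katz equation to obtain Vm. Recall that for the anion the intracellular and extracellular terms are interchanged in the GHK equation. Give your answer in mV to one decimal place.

Vm = 59.7 · log₁₀[(Σ P·[cation]ₒ + Σ P·[anion]ᵢ) / (Σ P·[cation]ᵢ + Σ P·[anion]ₒ)]
Numerator = 1×7.72 + 0.098×131 + 0.2×16.2 = 23.8
Denominator = 1×114 + 0.098×17.7 + 0.2×105 = 136.7
Vm = 59.7 · log₁₀(0.17405) = 59.7 × (-0.7593) = -45.33 mV

-45.3 mV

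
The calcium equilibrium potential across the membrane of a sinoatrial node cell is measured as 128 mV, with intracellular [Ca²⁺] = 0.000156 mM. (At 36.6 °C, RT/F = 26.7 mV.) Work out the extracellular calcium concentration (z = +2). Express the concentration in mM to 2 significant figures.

Nernst: E = (26.7/2) · ln([out]/[in]), so ln([out]/[in]) = 128.0 × 2 / 26.7 = 9.5880.
[out]/[in] = e^(9.5880) = 1.459e+04.
[out] = 1.459e+04 × 0.000156 = 2.276 mM.

2.3 mM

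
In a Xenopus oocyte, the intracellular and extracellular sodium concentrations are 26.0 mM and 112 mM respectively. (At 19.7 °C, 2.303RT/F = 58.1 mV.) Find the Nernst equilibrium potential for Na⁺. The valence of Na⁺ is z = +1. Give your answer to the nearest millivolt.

E = (58.1/z) · log₁₀([Na⁺]_out/[Na⁺]_in) with z = +1.
= (58.1/1) · log₁₀(112/26.0) = 58.10 · log₁₀(4.308)
= 58.10 · (0.6342) = 36.85 mV

37 mV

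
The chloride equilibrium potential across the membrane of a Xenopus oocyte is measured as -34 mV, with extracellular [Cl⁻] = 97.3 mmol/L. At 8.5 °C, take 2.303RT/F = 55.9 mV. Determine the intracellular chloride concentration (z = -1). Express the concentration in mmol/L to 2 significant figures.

Nernst: E = (55.9/-1) · log₁₀([out]/[in]), so log₁₀([out]/[in]) = -34.0 × -1 / 55.9 = 0.6082.
[out]/[in] = 10^(0.6082) = 4.057.
[in] = 97.3 / 4.057 = 23.98 mmol/L.

24 mmol/L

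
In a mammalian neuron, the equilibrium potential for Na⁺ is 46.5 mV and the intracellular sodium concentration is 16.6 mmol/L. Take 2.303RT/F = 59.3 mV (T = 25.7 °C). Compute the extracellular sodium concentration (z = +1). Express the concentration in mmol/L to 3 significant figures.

Nernst: E = (59.3/1) · log₁₀([out]/[in]), so log₁₀([out]/[in]) = 46.5 × 1 / 59.3 = 0.7841.
[out]/[in] = 10^(0.7841) = 6.083.
[out] = 6.083 × 16.6 = 101 mmol/L.

101 mmol/L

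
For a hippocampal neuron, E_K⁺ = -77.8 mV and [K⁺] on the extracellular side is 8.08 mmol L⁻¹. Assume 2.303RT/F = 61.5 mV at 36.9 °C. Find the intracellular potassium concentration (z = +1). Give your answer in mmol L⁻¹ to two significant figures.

150 mmol L⁻¹

Nernst: E = (61.5/1) · log₁₀([out]/[in]), so log₁₀([out]/[in]) = -77.8 × 1 / 61.5 = -1.2650.
[out]/[in] = 10^(-1.2650) = 0.05432.
[in] = 8.08 / 0.05432 = 148.7 mmol L⁻¹.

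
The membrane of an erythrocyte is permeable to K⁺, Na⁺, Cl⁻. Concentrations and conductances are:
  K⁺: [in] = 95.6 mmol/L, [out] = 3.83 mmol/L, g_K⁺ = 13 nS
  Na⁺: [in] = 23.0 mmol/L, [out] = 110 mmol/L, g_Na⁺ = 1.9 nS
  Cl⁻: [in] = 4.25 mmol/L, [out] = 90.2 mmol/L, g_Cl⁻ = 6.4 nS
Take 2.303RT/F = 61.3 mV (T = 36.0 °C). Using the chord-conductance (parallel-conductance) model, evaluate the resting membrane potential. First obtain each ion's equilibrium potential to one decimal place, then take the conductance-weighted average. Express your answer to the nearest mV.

-73 mV

E_K⁺ = (61.3/1)·log₁₀(3.83/95.6) = -85.7 mV
E_Na⁺ = (61.3/1)·log₁₀(110/23.0) = 41.7 mV
E_Cl⁻ = (61.3/-1)·log₁₀(90.2/4.25) = -81.3 mV
Vm = (Σ gᵢEᵢ)/(Σ gᵢ) = (13·-85.7 + 1.9·41.7 + 6.4·-81.3) / (13 + 1.9 + 6.4)
= -1555.19 / 21.3 = -73.01 mV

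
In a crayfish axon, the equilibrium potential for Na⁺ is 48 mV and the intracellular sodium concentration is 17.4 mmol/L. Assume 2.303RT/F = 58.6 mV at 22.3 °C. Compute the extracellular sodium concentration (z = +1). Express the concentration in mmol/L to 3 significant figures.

Nernst: E = (58.6/1) · log₁₀([out]/[in]), so log₁₀([out]/[in]) = 48.0 × 1 / 58.6 = 0.8191.
[out]/[in] = 10^(0.8191) = 6.593.
[out] = 6.593 × 17.4 = 114.7 mmol/L.

115 mmol/L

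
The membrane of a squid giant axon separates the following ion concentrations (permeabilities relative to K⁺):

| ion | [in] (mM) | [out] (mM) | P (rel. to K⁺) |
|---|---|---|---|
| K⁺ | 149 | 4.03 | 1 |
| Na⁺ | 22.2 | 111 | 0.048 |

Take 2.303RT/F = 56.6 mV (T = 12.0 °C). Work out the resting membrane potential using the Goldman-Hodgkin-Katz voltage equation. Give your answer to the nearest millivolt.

Vm = 56.6 · log₁₀[(Σ P·[cation]ₒ + Σ P·[anion]ᵢ) / (Σ P·[cation]ᵢ + Σ P·[anion]ₒ)]
Numerator = 1×4.03 + 0.048×111 = 9.358
Denominator = 1×149 + 0.048×22.2 = 150.1
Vm = 56.6 · log₁₀(0.062359) = 56.6 × (-1.2051) = -68.21 mV

-68 mV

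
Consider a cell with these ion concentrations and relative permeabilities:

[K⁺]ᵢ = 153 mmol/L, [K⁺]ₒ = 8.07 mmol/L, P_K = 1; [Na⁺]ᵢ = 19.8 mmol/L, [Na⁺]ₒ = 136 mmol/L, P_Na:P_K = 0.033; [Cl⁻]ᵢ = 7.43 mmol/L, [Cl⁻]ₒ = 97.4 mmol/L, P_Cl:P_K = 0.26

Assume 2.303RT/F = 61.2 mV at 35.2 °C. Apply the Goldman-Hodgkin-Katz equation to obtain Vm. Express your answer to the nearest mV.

Vm = 61.2 · log₁₀[(Σ P·[cation]ₒ + Σ P·[anion]ᵢ) / (Σ P·[cation]ᵢ + Σ P·[anion]ₒ)]
Numerator = 1×8.07 + 0.033×136 + 0.26×7.43 = 14.49
Denominator = 1×153 + 0.033×19.8 + 0.26×97.4 = 179
Vm = 61.2 · log₁₀(0.080959) = 61.2 × (-1.0917) = -66.81 mV

-67 mV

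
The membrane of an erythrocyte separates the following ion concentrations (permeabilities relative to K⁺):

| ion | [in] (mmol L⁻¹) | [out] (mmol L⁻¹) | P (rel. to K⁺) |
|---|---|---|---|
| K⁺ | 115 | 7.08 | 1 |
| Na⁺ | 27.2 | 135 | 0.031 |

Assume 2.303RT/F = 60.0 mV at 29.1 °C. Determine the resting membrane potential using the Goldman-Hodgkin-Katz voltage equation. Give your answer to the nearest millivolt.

Vm = 60.0 · log₁₀[(Σ P·[cation]ₒ + Σ P·[anion]ᵢ) / (Σ P·[cation]ᵢ + Σ P·[anion]ₒ)]
Numerator = 1×7.08 + 0.031×135 = 11.27
Denominator = 1×115 + 0.031×27.2 = 115.8
Vm = 60.0 · log₁₀(0.097244) = 60.0 × (-1.0121) = -60.73 mV

-61 mV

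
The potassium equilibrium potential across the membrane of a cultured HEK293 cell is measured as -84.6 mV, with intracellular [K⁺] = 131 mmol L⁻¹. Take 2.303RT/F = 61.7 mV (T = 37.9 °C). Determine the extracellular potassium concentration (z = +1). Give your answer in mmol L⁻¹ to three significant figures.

Nernst: E = (61.7/1) · log₁₀([out]/[in]), so log₁₀([out]/[in]) = -84.6 × 1 / 61.7 = -1.3712.
[out]/[in] = 10^(-1.3712) = 0.04255.
[out] = 0.04255 × 131 = 5.573 mmol L⁻¹.

5.57 mmol L⁻¹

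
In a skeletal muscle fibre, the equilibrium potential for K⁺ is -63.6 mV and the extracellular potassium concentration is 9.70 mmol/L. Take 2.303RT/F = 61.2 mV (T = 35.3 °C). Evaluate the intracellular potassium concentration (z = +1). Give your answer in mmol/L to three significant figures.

Nernst: E = (61.2/1) · log₁₀([out]/[in]), so log₁₀([out]/[in]) = -63.6 × 1 / 61.2 = -1.0392.
[out]/[in] = 10^(-1.0392) = 0.09137.
[in] = 9.70 / 0.09137 = 106.2 mmol/L.

106 mmol/L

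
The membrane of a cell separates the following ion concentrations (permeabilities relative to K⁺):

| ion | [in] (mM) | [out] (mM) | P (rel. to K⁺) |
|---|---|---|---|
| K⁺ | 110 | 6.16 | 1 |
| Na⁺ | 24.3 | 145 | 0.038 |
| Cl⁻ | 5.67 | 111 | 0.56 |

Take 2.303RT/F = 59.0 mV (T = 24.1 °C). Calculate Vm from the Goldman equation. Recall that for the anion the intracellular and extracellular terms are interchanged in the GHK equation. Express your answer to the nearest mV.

-63 mV

Vm = 59.0 · log₁₀[(Σ P·[cation]ₒ + Σ P·[anion]ᵢ) / (Σ P·[cation]ᵢ + Σ P·[anion]ₒ)]
Numerator = 1×6.16 + 0.038×145 + 0.56×5.67 = 14.85
Denominator = 1×110 + 0.038×24.3 + 0.56×111 = 173.1
Vm = 59.0 · log₁₀(0.085769) = 59.0 × (-1.0667) = -62.93 mV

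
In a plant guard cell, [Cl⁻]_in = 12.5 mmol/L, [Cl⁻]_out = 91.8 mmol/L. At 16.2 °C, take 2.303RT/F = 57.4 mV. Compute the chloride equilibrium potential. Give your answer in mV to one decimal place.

E = (57.4/z) · log₁₀([Cl⁻]_out/[Cl⁻]_in) with z = -1.
For an anion, dividing by z = -1 reverses the sign.
= (57.4/-1) · log₁₀(91.8/12.5) = -57.40 · log₁₀(7.344)
= -57.40 · (0.8659) = -49.70 mV

-49.7 mV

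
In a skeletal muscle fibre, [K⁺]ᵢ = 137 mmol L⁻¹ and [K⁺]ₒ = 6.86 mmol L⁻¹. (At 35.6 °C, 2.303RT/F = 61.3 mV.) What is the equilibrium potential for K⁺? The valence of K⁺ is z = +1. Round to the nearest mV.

-80 mV

E = (61.3/z) · log₁₀([K⁺]_out/[K⁺]_in) with z = +1.
= (61.3/1) · log₁₀(6.86/137) = 61.30 · log₁₀(0.05007)
= 61.30 · (-1.3004) = -79.71 mV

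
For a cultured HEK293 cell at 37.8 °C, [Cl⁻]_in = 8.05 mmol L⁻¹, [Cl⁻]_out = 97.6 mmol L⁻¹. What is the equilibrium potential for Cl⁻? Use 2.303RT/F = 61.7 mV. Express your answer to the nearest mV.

E = (61.7/z) · log₁₀([Cl⁻]_out/[Cl⁻]_in) with z = -1.
For an anion, dividing by z = -1 reverses the sign.
= (61.7/-1) · log₁₀(97.6/8.05) = -61.70 · log₁₀(12.12)
= -61.70 · (1.0837) = -66.86 mV

-67 mV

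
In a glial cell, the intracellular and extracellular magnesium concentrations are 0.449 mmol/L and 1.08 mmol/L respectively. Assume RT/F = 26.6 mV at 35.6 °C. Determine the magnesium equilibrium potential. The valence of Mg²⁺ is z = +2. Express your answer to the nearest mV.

E = (26.6/z) · ln([Mg²⁺]_out/[Mg²⁺]_in) with z = +2.
= (26.6/2) · ln(1.08/0.449) = 13.30 · ln(2.405)
= 13.30 · (0.8777) = 11.67 mV

12 mV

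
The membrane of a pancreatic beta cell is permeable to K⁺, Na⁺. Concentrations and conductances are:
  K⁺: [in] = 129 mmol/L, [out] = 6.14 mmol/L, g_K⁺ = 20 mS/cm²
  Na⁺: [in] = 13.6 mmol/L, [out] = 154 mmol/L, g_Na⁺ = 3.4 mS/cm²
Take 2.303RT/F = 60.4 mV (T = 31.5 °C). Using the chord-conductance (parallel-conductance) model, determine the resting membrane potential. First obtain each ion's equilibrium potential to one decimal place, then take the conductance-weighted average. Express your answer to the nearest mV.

E_K⁺ = (60.4/1)·log₁₀(6.14/129) = -79.9 mV
E_Na⁺ = (60.4/1)·log₁₀(154/13.6) = 63.7 mV
Vm = (Σ gᵢEᵢ)/(Σ gᵢ) = (20·-79.9 + 3.4·63.7) / (20 + 3.4)
= -1381.42 / 23.4 = -59.04 mV

-59 mV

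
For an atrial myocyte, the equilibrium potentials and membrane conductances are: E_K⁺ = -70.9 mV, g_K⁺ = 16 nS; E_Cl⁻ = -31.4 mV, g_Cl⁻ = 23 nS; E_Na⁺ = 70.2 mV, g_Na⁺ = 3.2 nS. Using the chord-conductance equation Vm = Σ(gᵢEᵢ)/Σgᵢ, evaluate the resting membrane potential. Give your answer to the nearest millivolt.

-39 mV

Σ gᵢEᵢ = 16·(-70.9) + 23·(-31.4) + 3.2·(70.2) = -1631.96
Σ gᵢ = 16 + 23 + 3.2 = 42.2
Vm = -1631.96 / 42.2 = -38.67 mV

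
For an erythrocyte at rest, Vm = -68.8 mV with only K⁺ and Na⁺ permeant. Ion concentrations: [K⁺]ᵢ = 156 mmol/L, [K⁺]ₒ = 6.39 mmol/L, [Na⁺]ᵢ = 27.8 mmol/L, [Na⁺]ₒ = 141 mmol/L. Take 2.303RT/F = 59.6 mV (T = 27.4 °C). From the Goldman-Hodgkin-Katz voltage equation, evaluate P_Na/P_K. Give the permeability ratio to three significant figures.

0.0327

Let α = P_Na/P_K. GHK: Vm = 59.6·log₁₀[(Kₒ + α·Naₒ)/(Kᵢ + α·Naᵢ)].
10^(Vm/59.6) = 10^(-68.8/59.6) = 0.070087
So 0.070087·(Kᵢ + α·Naᵢ) = Kₒ + α·Naₒ → α = (0.070087·156.0 − 6.39) / (141.0 − 0.070087·27.8)
α = (10.93 − 6.39) / (141.0 − 1.948) = 4.544/139.1 = 0.03268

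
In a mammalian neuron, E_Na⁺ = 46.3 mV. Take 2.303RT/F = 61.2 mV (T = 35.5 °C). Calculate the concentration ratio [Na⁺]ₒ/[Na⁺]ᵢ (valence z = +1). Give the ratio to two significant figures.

5.7

log₁₀([out]/[in]) = E·z/(61.2) = 46.3 × 1 / 61.2 = 0.7565
[out]/[in] = 10^(0.7565) = 5.709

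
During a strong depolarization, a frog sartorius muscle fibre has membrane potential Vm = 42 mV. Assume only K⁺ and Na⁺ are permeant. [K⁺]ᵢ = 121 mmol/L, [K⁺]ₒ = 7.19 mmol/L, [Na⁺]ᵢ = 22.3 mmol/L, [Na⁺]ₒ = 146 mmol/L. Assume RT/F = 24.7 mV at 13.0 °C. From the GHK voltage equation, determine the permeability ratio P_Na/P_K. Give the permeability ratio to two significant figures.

27

Let α = P_Na/P_K. GHK: Vm = 24.7·ln[(Kₒ + α·Naₒ)/(Kᵢ + α·Naᵢ)].
e^(Vm/24.7) = e^(42.0/24.7) = 5.4762
So 5.4762·(Kᵢ + α·Naᵢ) = Kₒ + α·Naₒ → α = (5.4762·121.0 − 7.19) / (146.0 − 5.4762·22.3)
α = (662.6 − 7.19) / (146.0 − 122.1) = 655.4/23.88 = 27.44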